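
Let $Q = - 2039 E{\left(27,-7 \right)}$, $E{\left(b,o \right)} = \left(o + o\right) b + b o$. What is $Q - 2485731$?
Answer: $-1329618$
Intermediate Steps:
$E{\left(b,o \right)} = 3 b o$ ($E{\left(b,o \right)} = 2 o b + b o = 2 b o + b o = 3 b o$)
$Q = 1156113$ ($Q = - 2039 \cdot 3 \cdot 27 \left(-7\right) = \left(-2039\right) \left(-567\right) = 1156113$)
$Q - 2485731 = 1156113 - 2485731 = -1329618$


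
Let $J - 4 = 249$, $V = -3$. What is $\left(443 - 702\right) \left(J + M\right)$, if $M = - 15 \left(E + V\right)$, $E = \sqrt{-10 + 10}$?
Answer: $-77182$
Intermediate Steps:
$J = 253$ ($J = 4 + 249 = 253$)
$E = 0$ ($E = \sqrt{0} = 0$)
$M = 45$ ($M = - 15 \left(0 - 3\right) = \left(-15\right) \left(-3\right) = 45$)
$\left(443 - 702\right) \left(J + M\right) = \left(443 - 702\right) \left(253 + 45\right) = \left(443 - 702\right) 298 = \left(-259\right) 298 = -77182$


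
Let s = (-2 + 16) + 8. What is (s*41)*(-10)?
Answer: -9020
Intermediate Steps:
s = 22 (s = 14 + 8 = 22)
(s*41)*(-10) = (22*41)*(-10) = 902*(-10) = -9020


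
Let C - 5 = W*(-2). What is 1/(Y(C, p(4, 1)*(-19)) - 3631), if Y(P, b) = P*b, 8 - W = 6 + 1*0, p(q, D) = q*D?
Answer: -1/3707 ≈ -0.00026976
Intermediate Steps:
p(q, D) = D*q
W = 2 (W = 8 - (6 + 1*0) = 8 - (6 + 0) = 8 - 1*6 = 8 - 6 = 2)
C = 1 (C = 5 + 2*(-2) = 5 - 4 = 1)
1/(Y(C, p(4, 1)*(-19)) - 3631) = 1/(1*((1*4)*(-19)) - 3631) = 1/(1*(4*(-19)) - 3631) = 1/(1*(-76) - 3631) = 1/(-76 - 3631) = 1/(-3707) = -1/3707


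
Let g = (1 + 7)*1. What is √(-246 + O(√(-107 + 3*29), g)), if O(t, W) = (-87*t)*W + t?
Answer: √(-246 - 1390*I*√5) ≈ 37.894 - 41.011*I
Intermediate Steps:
g = 8 (g = 8*1 = 8)
O(t, W) = t - 87*W*t (O(t, W) = -87*W*t + t = t - 87*W*t)
√(-246 + O(√(-107 + 3*29), g)) = √(-246 + √(-107 + 3*29)*(1 - 87*8)) = √(-246 + √(-107 + 87)*(1 - 696)) = √(-246 + √(-20)*(-695)) = √(-246 + (2*I*√5)*(-695)) = √(-246 - 1390*I*√5)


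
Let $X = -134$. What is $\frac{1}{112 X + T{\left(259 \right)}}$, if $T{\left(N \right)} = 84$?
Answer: $- \frac{1}{14924} \approx -6.7006 \cdot 10^{-5}$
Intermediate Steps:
$\frac{1}{112 X + T{\left(259 \right)}} = \frac{1}{112 \left(-134\right) + 84} = \frac{1}{-15008 + 84} = \frac{1}{-14924} = - \frac{1}{14924}$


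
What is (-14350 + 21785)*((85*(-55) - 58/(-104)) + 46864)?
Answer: 16311326795/52 ≈ 3.1368e+8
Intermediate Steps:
(-14350 + 21785)*((85*(-55) - 58/(-104)) + 46864) = 7435*((-4675 - 58*(-1/104)) + 46864) = 7435*((-4675 + 29/52) + 46864) = 7435*(-243071/52 + 46864) = 7435*(2193857/52) = 16311326795/52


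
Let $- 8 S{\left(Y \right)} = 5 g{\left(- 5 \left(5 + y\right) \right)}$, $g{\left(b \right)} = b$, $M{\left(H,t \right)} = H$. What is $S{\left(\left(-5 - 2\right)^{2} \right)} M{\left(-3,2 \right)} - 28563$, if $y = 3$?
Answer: $-28638$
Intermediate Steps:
$S{\left(Y \right)} = 25$ ($S{\left(Y \right)} = - \frac{5 \left(- 5 \left(5 + 3\right)\right)}{8} = - \frac{5 \left(\left(-5\right) 8\right)}{8} = - \frac{5 \left(-40\right)}{8} = \left(- \frac{1}{8}\right) \left(-200\right) = 25$)
$S{\left(\left(-5 - 2\right)^{2} \right)} M{\left(-3,2 \right)} - 28563 = 25 \left(-3\right) - 28563 = -75 - 28563 = -28638$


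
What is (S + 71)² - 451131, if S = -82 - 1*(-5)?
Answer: -451095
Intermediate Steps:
S = -77 (S = -82 + 5 = -77)
(S + 71)² - 451131 = (-77 + 71)² - 451131 = (-6)² - 451131 = 36 - 451131 = -451095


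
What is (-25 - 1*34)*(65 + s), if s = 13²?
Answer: -13806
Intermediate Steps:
s = 169
(-25 - 1*34)*(65 + s) = (-25 - 1*34)*(65 + 169) = (-25 - 34)*234 = -59*234 = -13806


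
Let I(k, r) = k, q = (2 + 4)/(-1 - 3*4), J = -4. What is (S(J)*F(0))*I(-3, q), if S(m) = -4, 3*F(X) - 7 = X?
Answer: 28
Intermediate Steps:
q = -6/13 (q = 6/(-1 - 12) = 6/(-13) = 6*(-1/13) = -6/13 ≈ -0.46154)
F(X) = 7/3 + X/3
(S(J)*F(0))*I(-3, q) = -4*(7/3 + (⅓)*0)*(-3) = -4*(7/3 + 0)*(-3) = -4*7/3*(-3) = -28/3*(-3) = 28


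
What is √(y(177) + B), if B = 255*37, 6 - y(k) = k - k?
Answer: 3*√1049 ≈ 97.165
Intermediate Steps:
y(k) = 6 (y(k) = 6 - (k - k) = 6 - 1*0 = 6 + 0 = 6)
B = 9435
√(y(177) + B) = √(6 + 9435) = √9441 = 3*√1049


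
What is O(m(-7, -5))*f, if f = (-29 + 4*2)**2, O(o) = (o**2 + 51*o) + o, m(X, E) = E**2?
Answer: 848925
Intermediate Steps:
O(o) = o**2 + 52*o
f = 441 (f = (-29 + 8)**2 = (-21)**2 = 441)
O(m(-7, -5))*f = ((-5)**2*(52 + (-5)**2))*441 = (25*(52 + 25))*441 = (25*77)*441 = 1925*441 = 848925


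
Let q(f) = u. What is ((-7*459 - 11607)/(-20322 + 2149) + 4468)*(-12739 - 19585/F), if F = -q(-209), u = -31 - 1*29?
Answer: -3183197388610/54519 ≈ -5.8387e+7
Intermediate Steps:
u = -60 (u = -31 - 29 = -60)
q(f) = -60
F = 60 (F = -1*(-60) = 60)
((-7*459 - 11607)/(-20322 + 2149) + 4468)*(-12739 - 19585/F) = ((-7*459 - 11607)/(-20322 + 2149) + 4468)*(-12739 - 19585/60) = ((-3213 - 11607)/(-18173) + 4468)*(-12739 - 19585*1/60) = (-14820*(-1/18173) + 4468)*(-12739 - 3917/12) = (14820/18173 + 4468)*(-156785/12) = (81211784/18173)*(-156785/12) = -3183197388610/54519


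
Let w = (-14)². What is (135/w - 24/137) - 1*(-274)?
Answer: 7371239/26852 ≈ 274.51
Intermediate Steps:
w = 196
(135/w - 24/137) - 1*(-274) = (135/196 - 24/137) - 1*(-274) = (135*(1/196) - 24*1/137) + 274 = (135/196 - 24/137) + 274 = 13791/26852 + 274 = 7371239/26852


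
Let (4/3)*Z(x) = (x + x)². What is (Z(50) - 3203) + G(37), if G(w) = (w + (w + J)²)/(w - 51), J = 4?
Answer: 29220/7 ≈ 4174.3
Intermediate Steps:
Z(x) = 3*x² (Z(x) = 3*(x + x)²/4 = 3*(2*x)²/4 = 3*(4*x²)/4 = 3*x²)
G(w) = (w + (4 + w)²)/(-51 + w) (G(w) = (w + (w + 4)²)/(w - 51) = (w + (4 + w)²)/(-51 + w))
(Z(50) - 3203) + G(37) = (3*50² - 3203) + (37 + (4 + 37)²)/(-51 + 37) = (3*2500 - 3203) + (37 + 41²)/(-14) = (7500 - 3203) - (37 + 1681)/14 = 4297 - 1/14*1718 = 4297 - 859/7 = 29220/7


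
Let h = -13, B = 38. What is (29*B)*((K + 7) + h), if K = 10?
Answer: 4408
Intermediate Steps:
(29*B)*((K + 7) + h) = (29*38)*((10 + 7) - 13) = 1102*(17 - 13) = 1102*4 = 4408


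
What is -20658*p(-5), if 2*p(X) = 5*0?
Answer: 0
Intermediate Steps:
p(X) = 0 (p(X) = (5*0)/2 = (½)*0 = 0)
-20658*p(-5) = -20658*0 = 0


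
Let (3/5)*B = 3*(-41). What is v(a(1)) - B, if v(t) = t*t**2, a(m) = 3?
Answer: 232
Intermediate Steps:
v(t) = t**3
B = -205 (B = 5*(3*(-41))/3 = (5/3)*(-123) = -205)
v(a(1)) - B = 3**3 - 1*(-205) = 27 + 205 = 232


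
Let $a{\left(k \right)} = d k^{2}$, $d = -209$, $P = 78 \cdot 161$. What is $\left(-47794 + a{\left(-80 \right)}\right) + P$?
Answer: $-1372836$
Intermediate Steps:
$P = 12558$
$a{\left(k \right)} = - 209 k^{2}$
$\left(-47794 + a{\left(-80 \right)}\right) + P = \left(-47794 - 209 \left(-80\right)^{2}\right) + 12558 = \left(-47794 - 1337600\right) + 12558 = -1385394 + 12558 = -1372836$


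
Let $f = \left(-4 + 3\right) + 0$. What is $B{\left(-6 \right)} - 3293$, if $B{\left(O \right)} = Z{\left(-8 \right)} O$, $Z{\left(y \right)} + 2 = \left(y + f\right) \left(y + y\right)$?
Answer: $-4145$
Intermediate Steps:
$f = -1$ ($f = -1 + 0 = -1$)
$Z{\left(y \right)} = -2 + 2 y \left(-1 + y\right)$ ($Z{\left(y \right)} = -2 + \left(y - 1\right) \left(y + y\right) = -2 + \left(-1 + y\right) 2 y = -2 + 2 y \left(-1 + y\right)$)
$B{\left(O \right)} = 142 O$ ($B{\left(O \right)} = \left(-2 - -16 + 2 \left(-8\right)^{2}\right) O = \left(-2 + 16 + 2 \cdot 64\right) O = \left(-2 + 16 + 128\right) O = 142 O$)
$B{\left(-6 \right)} - 3293 = 142 \left(-6\right) - 3293 = -852 - 3293 = -4145$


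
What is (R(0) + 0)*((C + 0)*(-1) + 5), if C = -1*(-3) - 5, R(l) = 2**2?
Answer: 28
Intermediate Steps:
R(l) = 4
C = -2 (C = 3 - 5 = -2)
(R(0) + 0)*((C + 0)*(-1) + 5) = (4 + 0)*((-2 + 0)*(-1) + 5) = 4*(-2*(-1) + 5) = 4*(2 + 5) = 4*7 = 28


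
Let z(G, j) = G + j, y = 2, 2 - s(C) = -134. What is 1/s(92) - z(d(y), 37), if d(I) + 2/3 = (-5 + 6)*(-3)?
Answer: -13597/408 ≈ -33.326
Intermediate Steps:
s(C) = 136 (s(C) = 2 - 1*(-134) = 2 + 134 = 136)
d(I) = -11/3 (d(I) = -⅔ + (-5 + 6)*(-3) = -⅔ + 1*(-3) = -⅔ - 3 = -11/3)
1/s(92) - z(d(y), 37) = 1/136 - (-11/3 + 37) = 1/136 - 1*100/3 = 1/136 - 100/3 = -13597/408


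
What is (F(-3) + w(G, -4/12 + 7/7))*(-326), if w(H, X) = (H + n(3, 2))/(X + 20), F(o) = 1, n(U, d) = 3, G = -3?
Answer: -326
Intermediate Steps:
w(H, X) = (3 + H)/(20 + X) (w(H, X) = (H + 3)/(X + 20) = (3 + H)/(20 + X))
(F(-3) + w(G, -4/12 + 7/7))*(-326) = (1 + (3 - 3)/(20 + (-4/12 + 7/7)))*(-326) = (1 + 0/(20 + (-4*1/12 + 7*(1/7))))*(-326) = (1 + 0/(20 + (-1/3 + 1)))*(-326) = (1 + 0/(20 + 2/3))*(-326) = (1 + 0/(62/3))*(-326) = (1 + (3/62)*0)*(-326) = (1 + 0)*(-326) = 1*(-326) = -326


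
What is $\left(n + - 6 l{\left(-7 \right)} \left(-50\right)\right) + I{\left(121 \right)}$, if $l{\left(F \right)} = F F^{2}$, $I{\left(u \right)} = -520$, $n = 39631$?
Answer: $-63789$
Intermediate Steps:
$l{\left(F \right)} = F^{3}$
$\left(n + - 6 l{\left(-7 \right)} \left(-50\right)\right) + I{\left(121 \right)} = \left(39631 + - 6 \left(-7\right)^{3} \left(-50\right)\right) - 520 = \left(39631 + \left(-6\right) \left(-343\right) \left(-50\right)\right) - 520 = \left(39631 + 2058 \left(-50\right)\right) - 520 = \left(39631 - 102900\right) - 520 = -63269 - 520 = -63789$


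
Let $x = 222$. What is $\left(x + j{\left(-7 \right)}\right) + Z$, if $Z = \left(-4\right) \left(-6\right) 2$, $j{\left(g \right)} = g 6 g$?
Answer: $564$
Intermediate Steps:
$j{\left(g \right)} = 6 g^{2}$ ($j{\left(g \right)} = 6 g g = 6 g^{2}$)
$Z = 48$ ($Z = 24 \cdot 2 = 48$)
$\left(x + j{\left(-7 \right)}\right) + Z = \left(222 + 6 \left(-7\right)^{2}\right) + 48 = \left(222 + 6 \cdot 49\right) + 48 = \left(222 + 294\right) + 48 = 516 + 48 = 564$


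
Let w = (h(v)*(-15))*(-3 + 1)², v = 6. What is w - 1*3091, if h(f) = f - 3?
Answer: -3271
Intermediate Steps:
h(f) = -3 + f
w = -180 (w = ((-3 + 6)*(-15))*(-3 + 1)² = (3*(-15))*(-2)² = -45*4 = -180)
w - 1*3091 = -180 - 1*3091 = -180 - 3091 = -3271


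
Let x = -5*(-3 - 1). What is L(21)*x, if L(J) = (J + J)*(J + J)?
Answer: 35280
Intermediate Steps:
x = 20 (x = -5*(-4) = 20)
L(J) = 4*J**2 (L(J) = (2*J)*(2*J) = 4*J**2)
L(21)*x = (4*21**2)*20 = (4*441)*20 = 1764*20 = 35280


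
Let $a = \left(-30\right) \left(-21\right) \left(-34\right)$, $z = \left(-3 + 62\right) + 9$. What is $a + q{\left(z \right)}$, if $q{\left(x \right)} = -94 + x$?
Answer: $-21446$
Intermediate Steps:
$z = 68$ ($z = 59 + 9 = 68$)
$a = -21420$ ($a = 630 \left(-34\right) = -21420$)
$a + q{\left(z \right)} = -21420 + \left(-94 + 68\right) = -21420 - 26 = -21446$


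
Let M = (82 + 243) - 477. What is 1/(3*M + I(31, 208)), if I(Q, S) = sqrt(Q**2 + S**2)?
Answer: -456/163711 - 5*sqrt(1769)/163711 ≈ -0.0040700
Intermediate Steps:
M = -152 (M = 325 - 477 = -152)
1/(3*M + I(31, 208)) = 1/(3*(-152) + sqrt(31**2 + 208**2)) = 1/(-456 + sqrt(961 + 43264)) = 1/(-456 + sqrt(44225)) = 1/(-456 + 5*sqrt(1769))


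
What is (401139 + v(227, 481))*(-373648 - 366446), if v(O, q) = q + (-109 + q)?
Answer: -297511867248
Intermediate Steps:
v(O, q) = -109 + 2*q
(401139 + v(227, 481))*(-373648 - 366446) = (401139 + (-109 + 2*481))*(-373648 - 366446) = (401139 + (-109 + 962))*(-740094) = (401139 + 853)*(-740094) = 401992*(-740094) = -297511867248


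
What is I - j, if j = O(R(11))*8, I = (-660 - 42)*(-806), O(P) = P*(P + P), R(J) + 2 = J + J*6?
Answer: 475812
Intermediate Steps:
R(J) = -2 + 7*J (R(J) = -2 + (J + J*6) = -2 + (J + 6*J) = -2 + 7*J)
O(P) = 2*P² (O(P) = P*(2*P) = 2*P²)
I = 565812 (I = -702*(-806) = 565812)
j = 90000 (j = (2*(-2 + 7*11)²)*8 = (2*(-2 + 77)²)*8 = (2*75²)*8 = (2*5625)*8 = 11250*8 = 90000)
I - j = 565812 - 1*90000 = 565812 - 90000 = 475812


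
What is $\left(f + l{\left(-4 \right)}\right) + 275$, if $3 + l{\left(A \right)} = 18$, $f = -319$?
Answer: $-29$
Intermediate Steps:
$l{\left(A \right)} = 15$ ($l{\left(A \right)} = -3 + 18 = 15$)
$\left(f + l{\left(-4 \right)}\right) + 275 = \left(-319 + 15\right) + 275 = -304 + 275 = -29$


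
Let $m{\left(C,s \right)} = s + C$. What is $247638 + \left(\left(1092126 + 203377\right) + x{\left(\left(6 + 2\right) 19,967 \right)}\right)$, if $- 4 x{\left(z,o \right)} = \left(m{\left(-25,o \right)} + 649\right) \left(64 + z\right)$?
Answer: $1457227$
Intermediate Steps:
$m{\left(C,s \right)} = C + s$
$x{\left(z,o \right)} = - \frac{\left(64 + z\right) \left(624 + o\right)}{4}$ ($x{\left(z,o \right)} = - \frac{\left(\left(-25 + o\right) + 649\right) \left(64 + z\right)}{4} = - \frac{\left(624 + o\right) \left(64 + z\right)}{4} = - \frac{\left(64 + z\right) \left(624 + o\right)}{4}$)
$247638 + \left(\left(1092126 + 203377\right) + x{\left(\left(6 + 2\right) 19,967 \right)}\right) = 247638 + \left(\left(1092126 + 203377\right) - \left(25456 + \frac{1591}{4} \left(6 + 2\right) 19\right)\right) = 247638 + \left(1295503 - \left(25456 + \frac{1591}{4} \cdot 8 \cdot 19\right)\right) = 247638 + \left(1295503 - \left(49168 + 36746\right)\right) = 247638 + \left(1295503 - 85914\right) = 247638 + 1209589 = 1457227$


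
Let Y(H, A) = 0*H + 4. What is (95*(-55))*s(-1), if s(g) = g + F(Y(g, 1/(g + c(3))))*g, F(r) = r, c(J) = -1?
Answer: 26125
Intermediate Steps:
Y(H, A) = 4 (Y(H, A) = 0 + 4 = 4)
s(g) = 5*g (s(g) = g + 4*g = 5*g)
(95*(-55))*s(-1) = (95*(-55))*(5*(-1)) = -5225*(-5) = 26125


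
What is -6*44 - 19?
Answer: -283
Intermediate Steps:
-6*44 - 19 = -264 - 19 = -283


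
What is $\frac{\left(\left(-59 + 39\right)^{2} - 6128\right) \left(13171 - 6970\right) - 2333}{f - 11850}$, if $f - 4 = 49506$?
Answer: $- \frac{5074523}{5380} \approx -943.22$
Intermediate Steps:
$f = 49510$ ($f = 4 + 49506 = 49510$)
$\frac{\left(\left(-59 + 39\right)^{2} - 6128\right) \left(13171 - 6970\right) - 2333}{f - 11850} = \frac{\left(\left(-59 + 39\right)^{2} - 6128\right) \left(13171 - 6970\right) - 2333}{49510 - 11850} = \frac{\left(\left(-20\right)^{2} - 6128\right) 6201 - 2333}{37660} = \left(\left(400 - 6128\right) 6201 - 2333\right) \frac{1}{37660} = \left(\left(-5728\right) 6201 - 2333\right) \frac{1}{37660} = \left(-35519328 - 2333\right) \frac{1}{37660} = \left(-35521661\right) \frac{1}{37660} = - \frac{5074523}{5380}$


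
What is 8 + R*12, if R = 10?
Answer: 128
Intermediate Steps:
8 + R*12 = 8 + 10*12 = 8 + 120 = 128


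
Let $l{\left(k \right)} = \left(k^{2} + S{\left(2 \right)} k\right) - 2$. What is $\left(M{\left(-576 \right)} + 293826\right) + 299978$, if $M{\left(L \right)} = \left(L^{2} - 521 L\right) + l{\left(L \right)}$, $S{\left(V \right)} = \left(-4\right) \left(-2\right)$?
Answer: $1552842$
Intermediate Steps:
$S{\left(V \right)} = 8$
$l{\left(k \right)} = -2 + k^{2} + 8 k$ ($l{\left(k \right)} = \left(k^{2} + 8 k\right) - 2 = -2 + k^{2} + 8 k$)
$M{\left(L \right)} = -2 - 513 L + 2 L^{2}$ ($M{\left(L \right)} = \left(L^{2} - 521 L\right) + \left(-2 + L^{2} + 8 L\right) = -2 - 513 L + 2 L^{2}$)
$\left(M{\left(-576 \right)} + 293826\right) + 299978 = \left(\left(-2 - -295488 + 2 \left(-576\right)^{2}\right) + 293826\right) + 299978 = \left(\left(-2 + 295488 + 2 \cdot 331776\right) + 293826\right) + 299978 = \left(\left(-2 + 295488 + 663552\right) + 293826\right) + 299978 = \left(959038 + 293826\right) + 299978 = 1252864 + 299978 = 1552842$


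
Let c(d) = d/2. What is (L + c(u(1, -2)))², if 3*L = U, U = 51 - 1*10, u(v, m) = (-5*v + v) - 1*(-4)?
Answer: 1681/9 ≈ 186.78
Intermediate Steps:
u(v, m) = 4 - 4*v (u(v, m) = -4*v + 4 = 4 - 4*v)
c(d) = d/2 (c(d) = d*(½) = d/2)
U = 41 (U = 51 - 10 = 41)
L = 41/3 (L = (⅓)*41 = 41/3 ≈ 13.667)
(L + c(u(1, -2)))² = (41/3 + (4 - 4*1)/2)² = (41/3 + (4 - 4)/2)² = (41/3 + (½)*0)² = (41/3 + 0)² = (41/3)² = 1681/9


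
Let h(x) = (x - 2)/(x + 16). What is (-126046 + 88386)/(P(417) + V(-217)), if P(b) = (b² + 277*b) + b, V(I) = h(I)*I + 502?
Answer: -1261610/9717699 ≈ -0.12983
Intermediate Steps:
h(x) = (-2 + x)/(16 + x)
V(I) = 502 + I*(-2 + I)/(16 + I) (V(I) = ((-2 + I)/(16 + I))*I + 502 = I*(-2 + I)/(16 + I) + 502 = 502 + I*(-2 + I)/(16 + I))
P(b) = b² + 278*b
(-126046 + 88386)/(P(417) + V(-217)) = (-126046 + 88386)/(417*(278 + 417) + (8032 + (-217)² + 500*(-217))/(16 - 217)) = -37660/(417*695 + (8032 + 47089 - 108500)/(-201)) = -37660/(289815 - 1/201*(-53379)) = -37660/(289815 + 17793/67) = -37660/19435398/67 = -37660*67/19435398 = -1261610/9717699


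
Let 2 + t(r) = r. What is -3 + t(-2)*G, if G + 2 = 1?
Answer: 1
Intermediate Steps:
G = -1 (G = -2 + 1 = -1)
t(r) = -2 + r
-3 + t(-2)*G = -3 + (-2 - 2)*(-1) = -3 - 4*(-1) = -3 + 4 = 1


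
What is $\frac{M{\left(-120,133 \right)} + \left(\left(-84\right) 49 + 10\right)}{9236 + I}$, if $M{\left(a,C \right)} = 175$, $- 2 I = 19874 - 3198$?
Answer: $- \frac{3931}{898} \approx -4.3775$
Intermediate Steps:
$I = -8338$ ($I = - \frac{19874 - 3198}{2} = \left(- \frac{1}{2}\right) 16676 = -8338$)
$\frac{M{\left(-120,133 \right)} + \left(\left(-84\right) 49 + 10\right)}{9236 + I} = \frac{175 + \left(\left(-84\right) 49 + 10\right)}{9236 - 8338} = \frac{175 + \left(-4116 + 10\right)}{898} = \left(175 - 4106\right) \frac{1}{898} = \left(-3931\right) \frac{1}{898} = - \frac{3931}{898}$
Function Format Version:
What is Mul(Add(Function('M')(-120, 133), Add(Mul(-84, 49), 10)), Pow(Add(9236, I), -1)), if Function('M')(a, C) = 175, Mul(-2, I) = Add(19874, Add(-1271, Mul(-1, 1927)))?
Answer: Rational(-3931, 898) ≈ -4.3775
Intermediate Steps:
I = -8338 (I = Mul(Rational(-1, 2), Add(19874, Add(-1271, Mul(-1, 1927)))) = Mul(Rational(-1, 2), Add(19874, Add(-1271, -1927))) = Mul(Rational(-1, 2), Add(19874, -3198)) = Mul(Rational(-1, 2), 16676) = -8338)
Mul(Add(Function('M')(-120, 133), Add(Mul(-84, 49), 10)), Pow(Add(9236, I), -1)) = Mul(Add(175, Add(Mul(-84, 49), 10)), Pow(Add(9236, -8338), -1)) = Mul(Add(175, Add(-4116, 10)), Pow(898, -1)) = Mul(Add(175, -4106), Rational(1, 898)) = Mul(-3931, Rational(1, 898)) = Rational(-3931, 898)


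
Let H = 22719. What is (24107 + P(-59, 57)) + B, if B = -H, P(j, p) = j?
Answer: 1329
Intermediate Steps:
B = -22719 (B = -1*22719 = -22719)
(24107 + P(-59, 57)) + B = (24107 - 59) - 22719 = 24048 - 22719 = 1329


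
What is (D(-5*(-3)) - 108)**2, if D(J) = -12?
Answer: 14400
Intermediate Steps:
(D(-5*(-3)) - 108)**2 = (-12 - 108)**2 = (-120)**2 = 14400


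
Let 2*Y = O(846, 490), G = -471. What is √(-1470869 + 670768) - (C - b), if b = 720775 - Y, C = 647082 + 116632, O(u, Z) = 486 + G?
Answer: -85893/2 + I*√800101 ≈ -42947.0 + 894.48*I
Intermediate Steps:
O(u, Z) = 15 (O(u, Z) = 486 - 471 = 15)
Y = 15/2 (Y = (½)*15 = 15/2 ≈ 7.5000)
C = 763714
b = 1441535/2 (b = 720775 - 1*15/2 = 720775 - 15/2 = 1441535/2 ≈ 7.2077e+5)
√(-1470869 + 670768) - (C - b) = √(-1470869 + 670768) - (763714 - 1*1441535/2) = √(-800101) - (763714 - 1441535/2) = I*√800101 - 1*85893/2 = I*√800101 - 85893/2 = -85893/2 + I*√800101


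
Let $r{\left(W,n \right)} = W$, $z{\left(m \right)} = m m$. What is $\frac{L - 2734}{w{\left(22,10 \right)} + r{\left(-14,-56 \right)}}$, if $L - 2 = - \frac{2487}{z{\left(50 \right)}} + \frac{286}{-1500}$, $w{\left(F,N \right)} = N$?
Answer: $\frac{20498891}{30000} \approx 683.3$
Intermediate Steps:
$z{\left(m \right)} = m^{2}$
$L = \frac{6109}{7500}$ ($L = 2 + \left(- \frac{2487}{50^{2}} + \frac{286}{-1500}\right) = 2 + \left(- \frac{2487}{2500} + 286 \left(- \frac{1}{1500}\right)\right) = 2 - \frac{8891}{7500} = \frac{6109}{7500} \approx 0.81453$)
$\frac{L - 2734}{w{\left(22,10 \right)} + r{\left(-14,-56 \right)}} = \frac{\frac{6109}{7500} - 2734}{10 - 14} = \frac{\frac{6109}{7500} - 2734}{-4} = \left(\frac{6109}{7500} - 2734\right) \left(- \frac{1}{4}\right) = \left(- \frac{20498891}{7500}\right) \left(- \frac{1}{4}\right) = \frac{20498891}{30000}$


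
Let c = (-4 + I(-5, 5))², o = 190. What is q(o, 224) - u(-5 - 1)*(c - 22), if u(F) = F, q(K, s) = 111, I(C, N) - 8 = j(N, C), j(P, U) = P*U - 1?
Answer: 2883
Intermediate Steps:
j(P, U) = -1 + P*U
I(C, N) = 7 + C*N (I(C, N) = 8 + (-1 + N*C) = 8 + (-1 + C*N) = 7 + C*N)
c = 484 (c = (-4 + (7 - 5*5))² = (-4 + (7 - 25))² = (-4 - 18)² = (-22)² = 484)
q(o, 224) - u(-5 - 1)*(c - 22) = 111 - (-5 - 1)*(484 - 22) = 111 - (-6)*462 = 111 - 1*(-2772) = 111 + 2772 = 2883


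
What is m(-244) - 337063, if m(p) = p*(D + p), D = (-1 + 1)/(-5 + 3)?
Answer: -277527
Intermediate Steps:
D = 0 (D = 0/(-2) = 0*(-1/2) = 0)
m(p) = p**2 (m(p) = p*(0 + p) = p*p = p**2)
m(-244) - 337063 = (-244)**2 - 337063 = 59536 - 337063 = -277527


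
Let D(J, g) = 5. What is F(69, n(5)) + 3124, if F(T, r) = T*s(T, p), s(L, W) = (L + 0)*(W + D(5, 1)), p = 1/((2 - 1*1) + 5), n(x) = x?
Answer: 55445/2 ≈ 27723.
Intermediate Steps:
p = ⅙ (p = 1/((2 - 1) + 5) = 1/(1 + 5) = 1/6 = ⅙ ≈ 0.16667)
s(L, W) = L*(5 + W) (s(L, W) = (L + 0)*(W + 5) = L*(5 + W))
F(T, r) = 31*T²/6 (F(T, r) = T*(T*(5 + ⅙)) = T*(T*(31/6)) = T*(31*T/6) = 31*T²/6)
F(69, n(5)) + 3124 = (31/6)*69² + 3124 = (31/6)*4761 + 3124 = 49197/2 + 3124 = 55445/2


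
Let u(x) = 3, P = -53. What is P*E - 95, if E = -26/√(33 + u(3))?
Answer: 404/3 ≈ 134.67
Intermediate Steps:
E = -13/3 (E = -26/√(33 + 3) = -26/(√36) = -26/6 = -26*⅙ = -13/3 ≈ -4.3333)
P*E - 95 = -53*(-13/3) - 95 = 689/3 - 95 = 404/3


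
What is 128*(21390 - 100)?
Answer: 2725120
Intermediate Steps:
128*(21390 - 100) = 128*21290 = 2725120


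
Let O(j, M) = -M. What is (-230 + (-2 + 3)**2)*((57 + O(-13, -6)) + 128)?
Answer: -43739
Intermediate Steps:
(-230 + (-2 + 3)**2)*((57 + O(-13, -6)) + 128) = (-230 + (-2 + 3)**2)*((57 - 1*(-6)) + 128) = (-230 + 1**2)*((57 + 6) + 128) = (-230 + 1)*(63 + 128) = -229*191 = -43739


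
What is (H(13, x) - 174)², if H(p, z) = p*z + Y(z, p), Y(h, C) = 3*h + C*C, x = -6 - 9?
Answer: 60025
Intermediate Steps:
x = -15
Y(h, C) = C² + 3*h (Y(h, C) = 3*h + C² = C² + 3*h)
H(p, z) = p² + 3*z + p*z (H(p, z) = p*z + (p² + 3*z) = p² + 3*z + p*z)
(H(13, x) - 174)² = ((13² + 3*(-15) + 13*(-15)) - 174)² = ((169 - 45 - 195) - 174)² = (-71 - 174)² = (-245)² = 60025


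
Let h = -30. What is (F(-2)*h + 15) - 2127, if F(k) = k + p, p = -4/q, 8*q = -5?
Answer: -2244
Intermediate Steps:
q = -5/8 (q = (1/8)*(-5) = -5/8 ≈ -0.62500)
p = 32/5 (p = -4/(-5/8) = -4*(-8/5) = 32/5 ≈ 6.4000)
F(k) = 32/5 + k (F(k) = k + 32/5 = 32/5 + k)
(F(-2)*h + 15) - 2127 = ((32/5 - 2)*(-30) + 15) - 2127 = ((22/5)*(-30) + 15) - 2127 = (-132 + 15) - 2127 = -117 - 2127 = -2244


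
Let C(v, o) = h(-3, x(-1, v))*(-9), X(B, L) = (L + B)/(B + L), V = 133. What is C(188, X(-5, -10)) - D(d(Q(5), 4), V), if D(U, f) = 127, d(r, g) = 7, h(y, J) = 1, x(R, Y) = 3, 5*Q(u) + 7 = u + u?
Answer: -136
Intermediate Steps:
Q(u) = -7/5 + 2*u/5 (Q(u) = -7/5 + (u + u)/5 = -7/5 + (2*u)/5 = -7/5 + 2*u/5)
X(B, L) = 1 (X(B, L) = (B + L)/(B + L) = 1)
C(v, o) = -9 (C(v, o) = 1*(-9) = -9)
C(188, X(-5, -10)) - D(d(Q(5), 4), V) = -9 - 1*127 = -9 - 127 = -136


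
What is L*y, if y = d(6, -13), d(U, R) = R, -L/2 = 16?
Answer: 416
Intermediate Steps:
L = -32 (L = -2*16 = -32)
y = -13
L*y = -32*(-13) = 416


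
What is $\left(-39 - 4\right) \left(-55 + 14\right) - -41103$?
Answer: $42866$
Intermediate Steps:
$\left(-39 - 4\right) \left(-55 + 14\right) - -41103 = \left(-39 - 4\right) \left(-41\right) + 41103 = \left(-43\right) \left(-41\right) + 41103 = 1763 + 41103 = 42866$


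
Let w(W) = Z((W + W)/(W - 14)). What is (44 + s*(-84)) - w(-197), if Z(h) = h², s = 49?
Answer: -181444748/44521 ≈ -4075.5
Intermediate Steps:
w(W) = 4*W²/(-14 + W)² (w(W) = ((W + W)/(W - 14))² = ((2*W)/(-14 + W))² = (2*W/(-14 + W))² = 4*W²/(-14 + W)²)
(44 + s*(-84)) - w(-197) = (44 + 49*(-84)) - 4*(-197)²/(-14 - 197)² = (44 - 4116) - 4*38809/(-211)² = -4072 - 4*38809/44521 = -4072 - 1*155236/44521 = -4072 - 155236/44521 = -181444748/44521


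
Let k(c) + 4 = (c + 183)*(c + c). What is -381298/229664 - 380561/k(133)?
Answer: -14931252625/2412964816 ≈ -6.1879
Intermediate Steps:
k(c) = -4 + 2*c*(183 + c) (k(c) = -4 + (c + 183)*(c + c) = -4 + (183 + c)*(2*c) = -4 + 2*c*(183 + c))
-381298/229664 - 380561/k(133) = -381298/229664 - 380561/(-4 + 2*133² + 366*133) = -381298*1/229664 - 380561/(-4 + 2*17689 + 48678) = -190649/114832 - 380561/(-4 + 35378 + 48678) = -190649/114832 - 380561/84052 = -14931252625/2412964816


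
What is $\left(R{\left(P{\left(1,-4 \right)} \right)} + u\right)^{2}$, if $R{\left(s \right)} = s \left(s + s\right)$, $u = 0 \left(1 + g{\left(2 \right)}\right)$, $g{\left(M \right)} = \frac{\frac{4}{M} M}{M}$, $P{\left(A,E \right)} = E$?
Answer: $1024$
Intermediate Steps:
$g{\left(M \right)} = \frac{4}{M}$
$u = 0$ ($u = 0 \left(1 + \frac{4}{2}\right) = 0 \left(1 + 4 \cdot \frac{1}{2}\right) = 0 \left(1 + 2\right) = 0 \cdot 3 = 0$)
$R{\left(s \right)} = 2 s^{2}$ ($R{\left(s \right)} = s 2 s = 2 s^{2}$)
$\left(R{\left(P{\left(1,-4 \right)} \right)} + u\right)^{2} = \left(2 \left(-4\right)^{2} + 0\right)^{2} = \left(2 \cdot 16 + 0\right)^{2} = \left(32 + 0\right)^{2} = 32^{2} = 1024$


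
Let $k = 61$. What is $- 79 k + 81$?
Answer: $-4738$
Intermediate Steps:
$- 79 k + 81 = \left(-79\right) 61 + 81 = -4819 + 81 = -4738$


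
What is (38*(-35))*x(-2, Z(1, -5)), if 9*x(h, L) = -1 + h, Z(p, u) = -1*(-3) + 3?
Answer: 1330/3 ≈ 443.33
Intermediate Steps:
Z(p, u) = 6 (Z(p, u) = 3 + 3 = 6)
x(h, L) = -1/9 + h/9 (x(h, L) = (-1 + h)/9 = -1/9 + h/9)
(38*(-35))*x(-2, Z(1, -5)) = (38*(-35))*(-1/9 + (1/9)*(-2)) = -1330*(-1/9 - 2/9) = -1330*(-1/3) = 1330/3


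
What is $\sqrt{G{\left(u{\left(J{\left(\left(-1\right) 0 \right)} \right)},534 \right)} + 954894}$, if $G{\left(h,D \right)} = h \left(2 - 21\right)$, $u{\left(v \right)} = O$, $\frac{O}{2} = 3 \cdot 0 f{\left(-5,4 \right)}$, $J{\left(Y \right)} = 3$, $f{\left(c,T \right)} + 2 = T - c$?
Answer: $\sqrt{954894} \approx 977.19$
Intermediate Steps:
$f{\left(c,T \right)} = -2 + T - c$ ($f{\left(c,T \right)} = -2 + \left(T - c\right) = -2 + T - c$)
$O = 0$ ($O = 2 \cdot 3 \cdot 0 \left(-2 + 4 - -5\right) = 2 \cdot 0 \left(-2 + 4 + 5\right) = 2 \cdot 0 \cdot 7 = 2 \cdot 0 = 0$)
$u{\left(v \right)} = 0$
$G{\left(h,D \right)} = - 19 h$ ($G{\left(h,D \right)} = h \left(-19\right) = - 19 h$)
$\sqrt{G{\left(u{\left(J{\left(\left(-1\right) 0 \right)} \right)},534 \right)} + 954894} = \sqrt{\left(-19\right) 0 + 954894} = \sqrt{0 + 954894} = \sqrt{954894}$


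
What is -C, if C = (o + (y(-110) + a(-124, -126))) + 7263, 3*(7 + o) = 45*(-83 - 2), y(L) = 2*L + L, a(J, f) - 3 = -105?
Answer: -5549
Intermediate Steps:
a(J, f) = -102 (a(J, f) = 3 - 105 = -102)
y(L) = 3*L
o = -1282 (o = -7 + (45*(-83 - 2))/3 = -7 + (45*(-85))/3 = -7 + (⅓)*(-3825) = -7 - 1275 = -1282)
C = 5549 (C = (-1282 + (3*(-110) - 102)) + 7263 = (-1282 + (-330 - 102)) + 7263 = (-1282 - 432) + 7263 = -1714 + 7263 = 5549)
-C = -1*5549 = -5549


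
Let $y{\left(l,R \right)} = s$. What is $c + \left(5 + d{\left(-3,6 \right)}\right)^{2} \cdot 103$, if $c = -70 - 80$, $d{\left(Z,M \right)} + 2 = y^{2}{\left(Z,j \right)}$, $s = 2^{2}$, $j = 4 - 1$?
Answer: $37033$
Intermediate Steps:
$j = 3$ ($j = 4 - 1 = 3$)
$s = 4$
$y{\left(l,R \right)} = 4$
$d{\left(Z,M \right)} = 14$ ($d{\left(Z,M \right)} = -2 + 4^{2} = -2 + 16 = 14$)
$c = -150$ ($c = -70 - 80 = -150$)
$c + \left(5 + d{\left(-3,6 \right)}\right)^{2} \cdot 103 = -150 + \left(5 + 14\right)^{2} \cdot 103 = -150 + 19^{2} \cdot 103 = -150 + 361 \cdot 103 = -150 + 37183 = 37033$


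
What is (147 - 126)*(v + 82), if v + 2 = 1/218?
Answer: 366261/218 ≈ 1680.1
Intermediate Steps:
v = -435/218 (v = -2 + 1/218 = -435/218 ≈ -1.9954)
(147 - 126)*(v + 82) = (147 - 126)*(-435/218 + 82) = 21*(17441/218) = 366261/218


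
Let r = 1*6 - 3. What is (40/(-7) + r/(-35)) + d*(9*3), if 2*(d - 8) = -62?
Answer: -3134/5 ≈ -626.80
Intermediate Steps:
d = -23 (d = 8 + (½)*(-62) = 8 - 31 = -23)
r = 3 (r = 6 - 3 = 3)
(40/(-7) + r/(-35)) + d*(9*3) = (40/(-7) + 3/(-35)) - 207*3 = (40*(-⅐) + 3*(-1/35)) - 23*27 = (-40/7 - 3/35) - 621 = -29/5 - 621 = -3134/5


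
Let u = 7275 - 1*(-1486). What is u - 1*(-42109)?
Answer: 50870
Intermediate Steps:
u = 8761 (u = 7275 + 1486 = 8761)
u - 1*(-42109) = 8761 - 1*(-42109) = 8761 + 42109 = 50870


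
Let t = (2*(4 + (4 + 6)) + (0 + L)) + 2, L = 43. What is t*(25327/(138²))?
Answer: 1848871/19044 ≈ 97.084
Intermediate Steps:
t = 73 (t = (2*(4 + (4 + 6)) + (0 + 43)) + 2 = (2*(4 + 10) + 43) + 2 = (2*14 + 43) + 2 = (28 + 43) + 2 = 71 + 2 = 73)
t*(25327/(138²)) = 73*(25327/(138²)) = 73*(25327/19044) = 1848871/19044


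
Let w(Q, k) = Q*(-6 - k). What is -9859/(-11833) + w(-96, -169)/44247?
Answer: 83689463/174524917 ≈ 0.47953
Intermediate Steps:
-9859/(-11833) + w(-96, -169)/44247 = -9859/(-11833) - 1*(-96)*(6 - 169)/44247 = -9859*(-1/11833) - 1*(-96)*(-163)*(1/44247) = 9859/11833 - 15648*1/44247 = 9859/11833 - 5216/14749 = 83689463/174524917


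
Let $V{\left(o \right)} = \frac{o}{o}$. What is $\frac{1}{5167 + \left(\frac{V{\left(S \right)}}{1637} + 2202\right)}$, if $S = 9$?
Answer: $\frac{1637}{12063054} \approx 0.0001357$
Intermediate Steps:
$V{\left(o \right)} = 1$
$\frac{1}{5167 + \left(\frac{V{\left(S \right)}}{1637} + 2202\right)} = \frac{1}{5167 + \left(1 \cdot \frac{1}{1637} + 2202\right)} = \frac{1}{5167 + \left(\frac{1}{1637} + 2202\right)} = \frac{1}{5167 + \frac{3604675}{1637}} = \frac{1}{\frac{12063054}{1637}} = \frac{1637}{12063054}$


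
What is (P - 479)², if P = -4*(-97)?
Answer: 8281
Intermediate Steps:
P = 388
(P - 479)² = (388 - 479)² = (-91)² = 8281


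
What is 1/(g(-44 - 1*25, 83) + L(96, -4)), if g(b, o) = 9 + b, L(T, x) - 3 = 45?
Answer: -1/12 ≈ -0.083333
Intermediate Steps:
L(T, x) = 48 (L(T, x) = 3 + 45 = 48)
1/(g(-44 - 1*25, 83) + L(96, -4)) = 1/((9 + (-44 - 1*25)) + 48) = 1/((9 + (-44 - 25)) + 48) = 1/((9 - 69) + 48) = 1/(-60 + 48) = 1/(-12) = -1/12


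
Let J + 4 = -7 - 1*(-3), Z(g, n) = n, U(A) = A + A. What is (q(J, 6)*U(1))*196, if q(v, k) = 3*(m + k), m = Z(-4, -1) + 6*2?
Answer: 19992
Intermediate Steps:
U(A) = 2*A
J = -8 (J = -4 + (-7 - 1*(-3)) = -4 + (-7 + 3) = -4 - 4 = -8)
m = 11 (m = -1 + 6*2 = -1 + 12 = 11)
q(v, k) = 33 + 3*k (q(v, k) = 3*(11 + k) = 33 + 3*k)
(q(J, 6)*U(1))*196 = ((33 + 3*6)*(2*1))*196 = ((33 + 18)*2)*196 = (51*2)*196 = 102*196 = 19992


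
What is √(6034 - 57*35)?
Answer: √4039 ≈ 63.553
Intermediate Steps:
√(6034 - 57*35) = √(6034 - 1995) = √4039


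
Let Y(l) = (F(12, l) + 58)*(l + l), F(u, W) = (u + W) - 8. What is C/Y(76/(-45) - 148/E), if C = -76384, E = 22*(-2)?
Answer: -9357994800/26129251 ≈ -358.14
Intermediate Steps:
F(u, W) = -8 + W + u (F(u, W) = (W + u) - 8 = -8 + W + u)
E = -44
Y(l) = 2*l*(62 + l) (Y(l) = ((-8 + l + 12) + 58)*(l + l) = ((4 + l) + 58)*(2*l) = (62 + l)*(2*l) = 2*l*(62 + l))
C/Y(76/(-45) - 148/E) = -76384*1/(2*(62 + (76/(-45) - 148/(-44)))*(76/(-45) - 148/(-44))) = -76384*1/(2*(62 + (76*(-1/45) - 148*(-1/44)))*(76*(-1/45) - 148*(-1/44))) = -76384*1/(2*(62 + (-76/45 + 37/11))*(-76/45 + 37/11)) = -76384*495/(1658*(62 + 829/495)) = -76384/(2*(829/495)*(31519/495)) = -76384/52258502/245025 = -76384*245025/52258502 = -9357994800/26129251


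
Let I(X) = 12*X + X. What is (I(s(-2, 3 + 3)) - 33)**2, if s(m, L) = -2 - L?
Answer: 18769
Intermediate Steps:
I(X) = 13*X
(I(s(-2, 3 + 3)) - 33)**2 = (13*(-2 - (3 + 3)) - 33)**2 = (13*(-2 - 1*6) - 33)**2 = (13*(-2 - 6) - 33)**2 = (13*(-8) - 33)**2 = (-104 - 33)**2 = (-137)**2 = 18769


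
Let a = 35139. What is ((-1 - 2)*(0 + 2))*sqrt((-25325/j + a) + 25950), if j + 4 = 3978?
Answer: -3*sqrt(964658142614)/1987 ≈ -1482.9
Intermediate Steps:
j = 3974 (j = -4 + 3978 = 3974)
((-1 - 2)*(0 + 2))*sqrt((-25325/j + a) + 25950) = ((-1 - 2)*(0 + 2))*sqrt((-25325/3974 + 35139) + 25950) = (-3*2)*sqrt((-25325*1/3974 + 35139) + 25950) = -6*sqrt((-25325/3974 + 35139) + 25950) = -6*sqrt(139617061/3974 + 25950) = -3*sqrt(964658142614)/1987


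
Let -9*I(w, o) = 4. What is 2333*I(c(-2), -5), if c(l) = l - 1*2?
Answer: -9332/9 ≈ -1036.9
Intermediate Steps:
c(l) = -2 + l (c(l) = l - 2 = -2 + l)
I(w, o) = -4/9 (I(w, o) = -⅑*4 = -4/9)
2333*I(c(-2), -5) = 2333*(-4/9) = -9332/9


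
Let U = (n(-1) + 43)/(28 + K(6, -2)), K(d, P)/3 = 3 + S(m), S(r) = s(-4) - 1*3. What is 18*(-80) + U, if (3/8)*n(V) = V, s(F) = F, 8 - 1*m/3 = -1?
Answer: -68999/48 ≈ -1437.5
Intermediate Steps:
m = 27 (m = 24 - 3*(-1) = 24 + 3 = 27)
n(V) = 8*V/3
S(r) = -7 (S(r) = -4 - 1*3 = -4 - 3 = -7)
K(d, P) = -12 (K(d, P) = 3*(3 - 7) = 3*(-4) = -12)
U = 121/48 (U = ((8/3)*(-1) + 43)/(28 - 12) = (-8/3 + 43)/16 = (121/3)*(1/16) = 121/48 ≈ 2.5208)
18*(-80) + U = 18*(-80) + 121/48 = -1440 + 121/48 = -68999/48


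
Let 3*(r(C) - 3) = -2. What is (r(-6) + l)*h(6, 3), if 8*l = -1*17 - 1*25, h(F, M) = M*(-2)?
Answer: 35/2 ≈ 17.500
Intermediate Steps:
h(F, M) = -2*M
r(C) = 7/3 (r(C) = 3 + (1/3)*(-2) = 3 - 2/3 = 7/3)
l = -21/4 (l = (-1*17 - 1*25)/8 = (-17 - 25)/8 = (1/8)*(-42) = -21/4 ≈ -5.2500)
(r(-6) + l)*h(6, 3) = (7/3 - 21/4)*(-2*3) = -35/12*(-6) = 35/2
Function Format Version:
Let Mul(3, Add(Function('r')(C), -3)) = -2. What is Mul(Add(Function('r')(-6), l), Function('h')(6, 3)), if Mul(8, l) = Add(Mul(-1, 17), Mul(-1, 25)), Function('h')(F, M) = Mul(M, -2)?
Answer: Rational(35, 2) ≈ 17.500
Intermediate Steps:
Function('h')(F, M) = Mul(-2, M)
Function('r')(C) = Rational(7, 3) (Function('r')(C) = Add(3, Mul(Rational(1, 3), -2)) = Add(3, Rational(-2, 3)) = Rational(7, 3))
l = Rational(-21, 4) (l = Mul(Rational(1, 8), Add(Mul(-1, 17), Mul(-1, 25))) = Mul(Rational(1, 8), Add(-17, -25)) = Mul(Rational(1, 8), -42) = Rational(-21, 4) ≈ -5.2500)
Mul(Add(Function('r')(-6), l), Function('h')(6, 3)) = Mul(Add(Rational(7, 3), Rational(-21, 4)), Mul(-2, 3)) = Mul(Rational(-35, 12), -6) = Rational(35, 2)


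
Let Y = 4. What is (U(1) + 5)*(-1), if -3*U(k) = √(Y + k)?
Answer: -5 + √5/3 ≈ -4.2546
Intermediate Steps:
U(k) = -√(4 + k)/3
(U(1) + 5)*(-1) = (-√(4 + 1)/3 + 5)*(-1) = (-√5/3 + 5)*(-1) = (5 - √5/3)*(-1) = -5 + √5/3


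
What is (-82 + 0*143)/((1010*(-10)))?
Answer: 41/5050 ≈ 0.0081188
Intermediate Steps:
(-82 + 0*143)/((1010*(-10))) = (-82 + 0)/(-10100) = -82*(-1/10100) = 41/5050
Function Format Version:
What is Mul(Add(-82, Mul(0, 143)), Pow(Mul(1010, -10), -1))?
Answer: Rational(41, 5050) ≈ 0.0081188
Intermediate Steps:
Mul(Add(-82, Mul(0, 143)), Pow(Mul(1010, -10), -1)) = Mul(Add(-82, 0), Pow(-10100, -1)) = Mul(-82, Rational(-1, 10100)) = Rational(41, 5050)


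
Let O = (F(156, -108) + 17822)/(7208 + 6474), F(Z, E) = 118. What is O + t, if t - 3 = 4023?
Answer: 27550836/6841 ≈ 4027.3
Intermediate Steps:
t = 4026 (t = 3 + 4023 = 4026)
O = 8970/6841 (O = (118 + 17822)/(7208 + 6474) = 17940/13682 = 17940*(1/13682) = 8970/6841 ≈ 1.3112)
O + t = 8970/6841 + 4026 = 27550836/6841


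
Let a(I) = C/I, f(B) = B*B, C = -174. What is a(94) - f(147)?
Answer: -1015710/47 ≈ -21611.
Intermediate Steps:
f(B) = B²
a(I) = -174/I
a(94) - f(147) = -174/94 - 1*147² = -174*1/94 - 1*21609 = -87/47 - 21609 = -1015710/47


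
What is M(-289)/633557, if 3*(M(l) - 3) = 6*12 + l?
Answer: -208/1900671 ≈ -0.00010944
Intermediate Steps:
M(l) = 27 + l/3 (M(l) = 3 + (6*12 + l)/3 = 3 + (72 + l)/3 = 3 + (24 + l/3) = 27 + l/3)
M(-289)/633557 = (27 + (⅓)*(-289))/633557 = (27 - 289/3)*(1/633557) = -208/3*1/633557 = -208/1900671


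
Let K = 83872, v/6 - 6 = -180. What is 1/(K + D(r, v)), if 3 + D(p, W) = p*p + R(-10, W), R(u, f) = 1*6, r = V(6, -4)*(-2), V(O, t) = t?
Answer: 1/83939 ≈ 1.1913e-5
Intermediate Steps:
v = -1044 (v = 36 + 6*(-180) = 36 - 1080 = -1044)
r = 8 (r = -4*(-2) = 8)
R(u, f) = 6
D(p, W) = 3 + p² (D(p, W) = -3 + (p*p + 6) = -3 + (p² + 6) = -3 + (6 + p²) = 3 + p²)
1/(K + D(r, v)) = 1/(83872 + (3 + 8²)) = 1/(83872 + (3 + 64)) = 1/(83872 + 67) = 1/83939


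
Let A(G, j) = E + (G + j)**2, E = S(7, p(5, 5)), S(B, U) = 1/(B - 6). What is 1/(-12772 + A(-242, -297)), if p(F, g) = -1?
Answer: 1/277750 ≈ 3.6004e-6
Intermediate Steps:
S(B, U) = 1/(-6 + B)
E = 1 (E = 1/(-6 + 7) = 1/1 = 1)
A(G, j) = 1 + (G + j)**2
1/(-12772 + A(-242, -297)) = 1/(-12772 + (1 + (-242 - 297)**2)) = 1/(-12772 + (1 + (-539)**2)) = 1/(-12772 + (1 + 290521)) = 1/(-12772 + 290522) = 1/277750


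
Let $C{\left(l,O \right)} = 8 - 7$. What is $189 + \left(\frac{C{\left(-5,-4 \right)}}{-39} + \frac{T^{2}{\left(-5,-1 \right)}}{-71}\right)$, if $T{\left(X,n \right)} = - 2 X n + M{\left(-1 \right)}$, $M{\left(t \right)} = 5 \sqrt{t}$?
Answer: $\frac{520345}{2769} + \frac{100 i}{71} \approx 187.92 + 1.4085 i$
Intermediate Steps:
$C{\left(l,O \right)} = 1$ ($C{\left(l,O \right)} = 8 - 7 = 1$)
$T{\left(X,n \right)} = 5 i - 2 X n$ ($T{\left(X,n \right)} = - 2 X n + 5 \sqrt{-1} = - 2 X n + 5 i = 5 i - 2 X n$)
$189 + \left(\frac{C{\left(-5,-4 \right)}}{-39} + \frac{T^{2}{\left(-5,-1 \right)}}{-71}\right) = 189 + \left(1 \frac{1}{-39} + \frac{\left(5 i - \left(-10\right) \left(-1\right)\right)^{2}}{-71}\right) = 189 + \left(1 \left(- \frac{1}{39}\right) + \left(5 i - 10\right)^{2} \left(- \frac{1}{71}\right)\right) = 189 - \left(\frac{1}{39} - \left(-10 + 5 i\right)^{2} \left(- \frac{1}{71}\right)\right) = 189 - \left(\frac{1}{39} + \frac{\left(-10 + 5 i\right)^{2}}{71}\right) = \frac{7370}{39} - \frac{\left(-10 + 5 i\right)^{2}}{71}$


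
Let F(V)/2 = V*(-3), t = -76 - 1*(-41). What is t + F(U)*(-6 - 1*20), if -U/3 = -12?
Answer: 5581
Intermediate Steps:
t = -35 (t = -76 + 41 = -35)
U = 36 (U = -3*(-12) = 36)
F(V) = -6*V (F(V) = 2*(V*(-3)) = 2*(-3*V) = -6*V)
t + F(U)*(-6 - 1*20) = -35 + (-6*36)*(-6 - 1*20) = -35 - 216*(-6 - 20) = -35 - 216*(-26) = -35 + 5616 = 5581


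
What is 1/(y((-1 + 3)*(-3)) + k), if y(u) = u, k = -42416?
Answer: -1/42422 ≈ -2.3573e-5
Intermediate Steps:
1/(y((-1 + 3)*(-3)) + k) = 1/((-1 + 3)*(-3) - 42416) = 1/(2*(-3) - 42416) = 1/(-6 - 42416) = 1/(-42422) = -1/42422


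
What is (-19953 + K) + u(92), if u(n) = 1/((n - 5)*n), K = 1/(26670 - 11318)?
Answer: -612943224617/30719352 ≈ -19953.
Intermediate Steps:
K = 1/15352 ≈ 6.5138e-5
u(n) = 1/(n*(-5 + n)) (u(n) = 1/((-5 + n)*n) = 1/(n*(-5 + n)))
(-19953 + K) + u(92) = (-19953 + 1/15352) + 1/(92*(-5 + 92)) = -306318455/15352 + (1/92)/87 = -306318455/15352 + (1/92)*(1/87) = -306318455/15352 + 1/8004 = -612943224617/30719352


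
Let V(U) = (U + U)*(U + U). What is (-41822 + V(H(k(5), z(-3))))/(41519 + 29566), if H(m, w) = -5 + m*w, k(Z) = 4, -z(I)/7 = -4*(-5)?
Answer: 1235078/71085 ≈ 17.375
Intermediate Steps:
z(I) = -140 (z(I) = -(-28)*(-5) = -7*20 = -140)
V(U) = 4*U**2 (V(U) = (2*U)*(2*U) = 4*U**2)
(-41822 + V(H(k(5), z(-3))))/(41519 + 29566) = (-41822 + 4*(-5 + 4*(-140))**2)/(41519 + 29566) = (-41822 + 4*(-5 - 560)**2)/71085 = (-41822 + 4*(-565)**2)*(1/71085) = (-41822 + 4*319225)*(1/71085) = (-41822 + 1276900)*(1/71085) = 1235078*(1/71085) = 1235078/71085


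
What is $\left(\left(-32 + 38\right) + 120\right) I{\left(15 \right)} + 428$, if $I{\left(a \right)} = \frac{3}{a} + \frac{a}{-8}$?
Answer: $\frac{4339}{20} \approx 216.95$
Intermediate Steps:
$I{\left(a \right)} = \frac{3}{a} - \frac{a}{8}$ ($I{\left(a \right)} = \frac{3}{a} + a \left(- \frac{1}{8}\right) = \frac{3}{a} - \frac{a}{8}$)
$\left(\left(-32 + 38\right) + 120\right) I{\left(15 \right)} + 428 = \left(\left(-32 + 38\right) + 120\right) \left(\frac{3}{15} - \frac{15}{8}\right) + 428 = \left(6 + 120\right) \left(3 \cdot \frac{1}{15} - \frac{15}{8}\right) + 428 = 126 \left(\frac{1}{5} - \frac{15}{8}\right) + 428 = 126 \left(- \frac{67}{40}\right) + 428 = - \frac{4221}{20} + 428 = \frac{4339}{20}$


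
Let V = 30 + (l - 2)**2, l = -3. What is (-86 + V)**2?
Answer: 961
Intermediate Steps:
V = 55 (V = 30 + (-3 - 2)**2 = 30 + (-5)**2 = 30 + 25 = 55)
(-86 + V)**2 = (-86 + 55)**2 = (-31)**2 = 961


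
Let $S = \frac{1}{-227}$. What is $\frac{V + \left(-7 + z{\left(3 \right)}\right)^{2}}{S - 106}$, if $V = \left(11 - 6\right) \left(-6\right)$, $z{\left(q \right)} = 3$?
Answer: $\frac{3178}{24063} \approx 0.13207$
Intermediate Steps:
$V = -30$ ($V = 5 \left(-6\right) = -30$)
$S = - \frac{1}{227} \approx -0.0044053$
$\frac{V + \left(-7 + z{\left(3 \right)}\right)^{2}}{S - 106} = \frac{-30 + \left(-7 + 3\right)^{2}}{- \frac{1}{227} - 106} = \frac{-30 + \left(-4\right)^{2}}{- \frac{24063}{227}} = \left(-30 + 16\right) \left(- \frac{227}{24063}\right) = \left(-14\right) \left(- \frac{227}{24063}\right) = \frac{3178}{24063}$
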